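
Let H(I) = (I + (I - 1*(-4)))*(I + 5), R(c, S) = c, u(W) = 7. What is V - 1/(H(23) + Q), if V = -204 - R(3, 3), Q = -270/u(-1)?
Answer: -1972717/9530 ≈ -207.00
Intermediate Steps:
H(I) = (4 + 2*I)*(5 + I) (H(I) = (I + (I + 4))*(5 + I) = (I + (4 + I))*(5 + I) = (4 + 2*I)*(5 + I))
Q = -270/7 ≈ -38.571
V = -207 (V = -204 - 1*3 = -204 - 3 = -207)
V - 1/(H(23) + Q) = -207 - 1/((20 + 2*23² + 14*23) - 270/7) = -207 - 1/((20 + 2*529 + 322) - 270/7) = -207 - 1/((20 + 1058 + 322) - 270/7) = -207 - 1/(1400 - 270/7) = -207 - 1/9530/7 = -207 - 1*7/9530 = -207 - 7/9530 = -1972717/9530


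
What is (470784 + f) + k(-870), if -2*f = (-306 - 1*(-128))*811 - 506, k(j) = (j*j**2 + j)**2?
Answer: 433627346805520116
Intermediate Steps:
k(j) = (j + j**3)**2 (k(j) = (j**3 + j)**2 = (j + j**3)**2)
f = 72432 (f = -((-306 - 1*(-128))*811 - 506)/2 = -((-306 + 128)*811 - 506)/2 = -(-178*811 - 506)/2 = -(-144358 - 506)/2 = -1/2*(-144864) = 72432)
(470784 + f) + k(-870) = (470784 + 72432) + (-870)**2*(1 + (-870)**2)**2 = 543216 + 756900*(1 + 756900)**2 = 543216 + 756900*756901**2 = 543216 + 756900*572899123801 = 543216 + 433627346804976900 = 433627346805520116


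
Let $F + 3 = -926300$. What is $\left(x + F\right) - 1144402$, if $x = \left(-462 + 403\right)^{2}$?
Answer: $-2067224$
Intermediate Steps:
$x = 3481$ ($x = \left(-59\right)^{2} = 3481$)
$F = -926303$ ($F = -3 - 926300 = -926303$)
$\left(x + F\right) - 1144402 = \left(3481 - 926303\right) - 1144402 = -922822 - 1144402 = -2067224$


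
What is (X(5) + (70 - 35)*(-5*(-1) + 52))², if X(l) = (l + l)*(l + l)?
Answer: 4389025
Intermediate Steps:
X(l) = 4*l² (X(l) = (2*l)*(2*l) = 4*l²)
(X(5) + (70 - 35)*(-5*(-1) + 52))² = (4*5² + (70 - 35)*(-5*(-1) + 52))² = (4*25 + 35*(5 + 52))² = (100 + 35*57)² = (100 + 1995)² = 2095² = 4389025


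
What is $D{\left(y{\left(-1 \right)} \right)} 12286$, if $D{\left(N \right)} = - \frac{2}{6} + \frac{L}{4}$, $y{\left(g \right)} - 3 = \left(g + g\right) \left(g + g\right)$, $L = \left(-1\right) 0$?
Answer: $- \frac{12286}{3} \approx -4095.3$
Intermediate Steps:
$L = 0$
$y{\left(g \right)} = 3 + 4 g^{2}$ ($y{\left(g \right)} = 3 + \left(g + g\right) \left(g + g\right) = 3 + 2 g 2 g = 3 + 4 g^{2}$)
$D{\left(N \right)} = - \frac{1}{3}$ ($D{\left(N \right)} = - \frac{2}{6} + \frac{0}{4} = \left(-2\right) \frac{1}{6} + 0 \cdot \frac{1}{4} = - \frac{1}{3} + 0 = - \frac{1}{3}$)
$D{\left(y{\left(-1 \right)} \right)} 12286 = \left(- \frac{1}{3}\right) 12286 = - \frac{12286}{3}$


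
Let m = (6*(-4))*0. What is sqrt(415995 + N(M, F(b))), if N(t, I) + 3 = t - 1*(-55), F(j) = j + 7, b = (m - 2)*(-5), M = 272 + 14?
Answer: sqrt(416333) ≈ 645.24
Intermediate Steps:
M = 286
m = 0 (m = -24*0 = 0)
b = 10 (b = (0 - 2)*(-5) = -2*(-5) = 10)
F(j) = 7 + j
N(t, I) = 52 + t (N(t, I) = -3 + (t - 1*(-55)) = -3 + (t + 55) = -3 + (55 + t) = 52 + t)
sqrt(415995 + N(M, F(b))) = sqrt(415995 + (52 + 286)) = sqrt(415995 + 338) = sqrt(416333)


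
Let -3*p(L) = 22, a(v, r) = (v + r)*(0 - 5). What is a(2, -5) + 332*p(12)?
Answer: -7259/3 ≈ -2419.7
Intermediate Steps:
a(v, r) = -5*r - 5*v (a(v, r) = (r + v)*(-5) = -5*r - 5*v)
p(L) = -22/3 (p(L) = -⅓*22 = -22/3)
a(2, -5) + 332*p(12) = (-5*(-5) - 5*2) + 332*(-22/3) = (25 - 10) - 7304/3 = 15 - 7304/3 = -7259/3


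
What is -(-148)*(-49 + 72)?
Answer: 3404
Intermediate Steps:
-(-148)*(-49 + 72) = -(-148)*23 = -1*(-3404) = 3404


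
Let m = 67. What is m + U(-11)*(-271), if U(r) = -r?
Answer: -2914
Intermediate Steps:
m + U(-11)*(-271) = 67 - 1*(-11)*(-271) = 67 + 11*(-271) = 67 - 2981 = -2914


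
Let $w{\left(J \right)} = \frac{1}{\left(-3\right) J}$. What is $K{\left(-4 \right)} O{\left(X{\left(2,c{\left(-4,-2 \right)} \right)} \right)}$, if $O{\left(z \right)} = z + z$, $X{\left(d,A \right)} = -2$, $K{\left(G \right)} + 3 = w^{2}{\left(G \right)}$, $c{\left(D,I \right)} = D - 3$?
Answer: $\frac{431}{36} \approx 11.972$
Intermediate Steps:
$c{\left(D,I \right)} = -3 + D$
$w{\left(J \right)} = - \frac{1}{3 J}$
$K{\left(G \right)} = -3 + \frac{1}{9 G^{2}}$ ($K{\left(G \right)} = -3 + \left(- \frac{1}{3 G}\right)^{2} = -3 + \frac{1}{9 G^{2}}$)
$O{\left(z \right)} = 2 z$
$K{\left(-4 \right)} O{\left(X{\left(2,c{\left(-4,-2 \right)} \right)} \right)} = \left(-3 + \frac{1}{9 \cdot 16}\right) 2 \left(-2\right) = \left(-3 + \frac{1}{9} \cdot \frac{1}{16}\right) \left(-4\right) = \left(-3 + \frac{1}{144}\right) \left(-4\right) = \left(- \frac{431}{144}\right) \left(-4\right) = \frac{431}{36}$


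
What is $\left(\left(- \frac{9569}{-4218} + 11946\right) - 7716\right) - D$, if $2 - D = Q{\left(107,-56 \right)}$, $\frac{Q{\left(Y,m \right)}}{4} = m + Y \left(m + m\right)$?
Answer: $- \frac{185295607}{4218} \approx -43930.0$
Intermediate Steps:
$Q{\left(Y,m \right)} = 4 m + 8 Y m$ ($Q{\left(Y,m \right)} = 4 \left(m + Y \left(m + m\right)\right) = 4 \left(m + Y 2 m\right) = 4 \left(m + 2 Y m\right) = 4 m + 8 Y m$)
$D = 48162$ ($D = 2 - 4 \left(-56\right) \left(1 + 2 \cdot 107\right) = 2 - 4 \left(-56\right) \left(1 + 214\right) = 2 - 4 \left(-56\right) 215 = 2 - -48160 = 2 + 48160 = 48162$)
$\left(\left(- \frac{9569}{-4218} + 11946\right) - 7716\right) - D = \left(\left(- \frac{9569}{-4218} + 11946\right) - 7716\right) - 48162 = \left(\left(\left(-9569\right) \left(- \frac{1}{4218}\right) + 11946\right) - 7716\right) - 48162 = \left(\left(\frac{9569}{4218} + 11946\right) - 7716\right) - 48162 = \left(\frac{50397797}{4218} - 7716\right) - 48162 = \frac{17851709}{4218} - 48162 = - \frac{185295607}{4218}$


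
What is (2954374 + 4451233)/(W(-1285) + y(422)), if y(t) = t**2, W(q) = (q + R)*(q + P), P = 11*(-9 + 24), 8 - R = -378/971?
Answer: 7190844397/1561259244 ≈ 4.6058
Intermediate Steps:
R = 8146/971 (R = 8 - (-378)/971 = 8 - 1*(-378/971) = 8 + 378/971 = 8146/971 ≈ 8.3893)
P = 165 (P = 11*15 = 165)
W(q) = (165 + q)*(8146/971 + q) (W(q) = (q + 8146/971)*(q + 165) = (8146/971 + q)*(165 + q) = (165 + q)*(8146/971 + q))
(2954374 + 4451233)/(W(-1285) + y(422)) = (2954374 + 4451233)/((1344090/971 + (-1285)**2 + (168361/971)*(-1285)) + 422**2) = 7405607/((1344090/971 + 1651225 - 216343885/971) + 178084) = 7405607/(1388339680/971 + 178084) = 7405607/(1561259244/971) = 7405607*(971/1561259244) = 7190844397/1561259244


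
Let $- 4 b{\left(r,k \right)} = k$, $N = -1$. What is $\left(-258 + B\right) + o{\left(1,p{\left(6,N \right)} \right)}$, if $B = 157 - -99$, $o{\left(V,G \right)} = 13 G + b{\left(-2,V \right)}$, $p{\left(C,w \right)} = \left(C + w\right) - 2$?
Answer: $\frac{147}{4} \approx 36.75$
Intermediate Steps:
$b{\left(r,k \right)} = - \frac{k}{4}$
$p{\left(C,w \right)} = -2 + C + w$
$o{\left(V,G \right)} = 13 G - \frac{V}{4}$
$B = 256$ ($B = 157 + 99 = 256$)
$\left(-258 + B\right) + o{\left(1,p{\left(6,N \right)} \right)} = \left(-258 + 256\right) + \left(13 \left(-2 + 6 - 1\right) - \frac{1}{4}\right) = -2 + \left(13 \cdot 3 - \frac{1}{4}\right) = -2 + \left(39 - \frac{1}{4}\right) = -2 + \frac{155}{4} = \frac{147}{4}$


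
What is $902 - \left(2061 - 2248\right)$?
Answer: $1089$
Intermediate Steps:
$902 - \left(2061 - 2248\right) = 902 - -187 = 902 + 187 = 1089$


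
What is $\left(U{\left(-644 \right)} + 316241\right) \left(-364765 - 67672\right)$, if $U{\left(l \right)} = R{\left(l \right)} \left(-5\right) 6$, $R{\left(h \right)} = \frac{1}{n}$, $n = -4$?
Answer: $- \frac{273515105189}{2} \approx -1.3676 \cdot 10^{11}$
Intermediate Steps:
$R{\left(h \right)} = - \frac{1}{4}$ ($R{\left(h \right)} = \frac{1}{-4} = - \frac{1}{4}$)
$U{\left(l \right)} = \frac{15}{2}$ ($U{\left(l \right)} = \left(- \frac{1}{4}\right) \left(-5\right) 6 = \frac{5}{4} \cdot 6 = \frac{15}{2}$)
$\left(U{\left(-644 \right)} + 316241\right) \left(-364765 - 67672\right) = \left(\frac{15}{2} + 316241\right) \left(-364765 - 67672\right) = \frac{632497}{2} \left(-432437\right) = - \frac{273515105189}{2}$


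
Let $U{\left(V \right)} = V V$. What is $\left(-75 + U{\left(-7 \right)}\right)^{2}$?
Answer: $676$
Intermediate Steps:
$U{\left(V \right)} = V^{2}$
$\left(-75 + U{\left(-7 \right)}\right)^{2} = \left(-75 + \left(-7\right)^{2}\right)^{2} = \left(-75 + 49\right)^{2} = \left(-26\right)^{2} = 676$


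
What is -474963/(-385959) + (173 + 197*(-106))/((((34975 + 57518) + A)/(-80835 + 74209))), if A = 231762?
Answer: 5901607457819/13905459505 ≈ 424.41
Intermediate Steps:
-474963/(-385959) + (173 + 197*(-106))/((((34975 + 57518) + A)/(-80835 + 74209))) = -474963/(-385959) + (173 + 197*(-106))/((((34975 + 57518) + 231762)/(-80835 + 74209))) = -474963*(-1/385959) + (173 - 20882)/(((92493 + 231762)/(-6626))) = 158321/128653 - 20709/(324255*(-1/6626)) = 158321/128653 - 20709/(-324255/6626) = 158321/128653 - 20709*(-6626/324255) = 158321/128653 + 45739278/108085 = 5901607457819/13905459505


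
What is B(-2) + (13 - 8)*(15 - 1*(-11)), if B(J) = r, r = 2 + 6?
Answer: 138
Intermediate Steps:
r = 8
B(J) = 8
B(-2) + (13 - 8)*(15 - 1*(-11)) = 8 + (13 - 8)*(15 - 1*(-11)) = 8 + 5*(15 + 11) = 8 + 5*26 = 8 + 130 = 138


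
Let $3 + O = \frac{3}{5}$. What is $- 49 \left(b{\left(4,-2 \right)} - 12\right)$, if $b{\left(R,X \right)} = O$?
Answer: $\frac{3528}{5} \approx 705.6$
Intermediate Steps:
$O = - \frac{12}{5}$ ($O = -3 + \frac{3}{5} = - \frac{12}{5} \approx -2.4$)
$b{\left(R,X \right)} = - \frac{12}{5}$
$- 49 \left(b{\left(4,-2 \right)} - 12\right) = - 49 \left(- \frac{12}{5} - 12\right) = \left(-49\right) \left(- \frac{72}{5}\right) = \frac{3528}{5}$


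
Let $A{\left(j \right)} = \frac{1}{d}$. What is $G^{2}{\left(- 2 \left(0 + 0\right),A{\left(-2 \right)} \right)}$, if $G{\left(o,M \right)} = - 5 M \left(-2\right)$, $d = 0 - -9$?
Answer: $\frac{100}{81} \approx 1.2346$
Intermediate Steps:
$d = 9$ ($d = 0 + 9 = 9$)
$A{\left(j \right)} = \frac{1}{9}$
$G{\left(o,M \right)} = 10 M$
$G^{2}{\left(- 2 \left(0 + 0\right),A{\left(-2 \right)} \right)} = \left(10 \cdot \frac{1}{9}\right)^{2} = \left(\frac{10}{9}\right)^{2} = \frac{100}{81}$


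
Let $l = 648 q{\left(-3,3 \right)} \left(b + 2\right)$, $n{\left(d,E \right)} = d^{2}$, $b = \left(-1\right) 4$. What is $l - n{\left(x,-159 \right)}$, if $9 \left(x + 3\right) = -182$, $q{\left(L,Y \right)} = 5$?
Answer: $- \frac{568561}{81} \approx -7019.3$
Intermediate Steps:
$b = -4$
$x = - \frac{209}{9}$ ($x = -3 + \frac{1}{9} \left(-182\right) = -3 - \frac{182}{9} = - \frac{209}{9} \approx -23.222$)
$l = -6480$ ($l = 648 \cdot 5 \left(-4 + 2\right) = 648 \cdot 5 \left(-2\right) = 648 \left(-10\right) = -6480$)
$l - n{\left(x,-159 \right)} = -6480 - \left(- \frac{209}{9}\right)^{2} = -6480 - \frac{43681}{81} = - \frac{568561}{81}$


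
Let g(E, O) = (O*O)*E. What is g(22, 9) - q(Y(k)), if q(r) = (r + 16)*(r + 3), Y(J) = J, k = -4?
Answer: 1794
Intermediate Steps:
q(r) = (3 + r)*(16 + r) (q(r) = (16 + r)*(3 + r) = (3 + r)*(16 + r))
g(E, O) = E*O**2 (g(E, O) = O**2*E = E*O**2)
g(22, 9) - q(Y(k)) = 22*9**2 - (48 + (-4)**2 + 19*(-4)) = 22*81 - (48 + 16 - 76) = 1782 - 1*(-12) = 1782 + 12 = 1794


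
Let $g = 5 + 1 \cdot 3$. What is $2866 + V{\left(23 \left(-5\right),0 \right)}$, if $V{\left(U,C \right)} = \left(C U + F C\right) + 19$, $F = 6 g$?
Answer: $2885$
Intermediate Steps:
$g = 8$ ($g = 5 + 3 = 8$)
$F = 48$ ($F = 6 \cdot 8 = 48$)
$V{\left(U,C \right)} = 19 + 48 C + C U$ ($V{\left(U,C \right)} = \left(C U + 48 C\right) + 19 = \left(48 C + C U\right) + 19 = 19 + 48 C + C U$)
$2866 + V{\left(23 \left(-5\right),0 \right)} = 2866 + \left(19 + 48 \cdot 0 + 0 \cdot 23 \left(-5\right)\right) = 2866 + \left(19 + 0 + 0 \left(-115\right)\right) = 2866 + \left(19 + 0 + 0\right) = 2866 + 19 = 2885$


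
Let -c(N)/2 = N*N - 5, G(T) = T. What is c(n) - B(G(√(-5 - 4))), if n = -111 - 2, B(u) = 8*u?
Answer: -25528 - 24*I ≈ -25528.0 - 24.0*I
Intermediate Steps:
n = -113
c(N) = 10 - 2*N² (c(N) = -2*(N*N - 5) = -2*(N² - 5) = -2*(-5 + N²) = 10 - 2*N²)
c(n) - B(G(√(-5 - 4))) = (10 - 2*(-113)²) - 8*√(-5 - 4) = (10 - 2*12769) - 8*√(-9) = (10 - 25538) - 8*3*I = -25528 - 24*I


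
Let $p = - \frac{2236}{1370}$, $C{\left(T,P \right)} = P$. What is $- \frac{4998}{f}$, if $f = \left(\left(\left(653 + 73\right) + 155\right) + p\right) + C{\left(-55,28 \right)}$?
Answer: $- \frac{3423630}{621547} \approx -5.5082$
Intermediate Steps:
$p = - \frac{1118}{685}$ ($p = \left(-2236\right) \frac{1}{1370} = - \frac{1118}{685} \approx -1.6321$)
$f = \frac{621547}{685}$ ($f = \left(\left(\left(653 + 73\right) + 155\right) - \frac{1118}{685}\right) + 28 = \left(\left(726 + 155\right) - \frac{1118}{685}\right) + 28 = \left(881 - \frac{1118}{685}\right) + 28 = \frac{602367}{685} + 28 = \frac{621547}{685} \approx 907.37$)
$- \frac{4998}{f} = - \frac{4998}{\frac{621547}{685}} = \left(-4998\right) \frac{685}{621547} = - \frac{3423630}{621547}$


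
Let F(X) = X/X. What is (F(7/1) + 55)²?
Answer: 3136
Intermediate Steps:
F(X) = 1
(F(7/1) + 55)² = (1 + 55)² = 56² = 3136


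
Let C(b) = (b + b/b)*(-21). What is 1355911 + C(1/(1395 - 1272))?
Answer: 55591483/41 ≈ 1.3559e+6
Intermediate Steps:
C(b) = -21 - 21*b (C(b) = (b + 1)*(-21) = (1 + b)*(-21) = -21 - 21*b)
1355911 + C(1/(1395 - 1272)) = 1355911 + (-21 - 21/(1395 - 1272)) = 1355911 + (-21 - 21/123) = 1355911 + (-21 - 21*1/123) = 1355911 + (-21 - 7/41) = 1355911 - 868/41 = 55591483/41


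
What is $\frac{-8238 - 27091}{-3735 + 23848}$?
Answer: $- \frac{35329}{20113} \approx -1.7565$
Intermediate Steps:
$\frac{-8238 - 27091}{-3735 + 23848} = - \frac{35329}{20113}$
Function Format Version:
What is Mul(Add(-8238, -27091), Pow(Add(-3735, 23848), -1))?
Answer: Rational(-35329, 20113) ≈ -1.7565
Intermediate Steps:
Mul(Add(-8238, -27091), Pow(Add(-3735, 23848), -1)) = Mul(-35329, Pow(20113, -1)) = Mul(-35329, Rational(1, 20113)) = Rational(-35329, 20113)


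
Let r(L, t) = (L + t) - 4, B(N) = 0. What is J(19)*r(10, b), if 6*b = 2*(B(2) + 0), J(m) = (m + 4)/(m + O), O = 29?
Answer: 23/8 ≈ 2.8750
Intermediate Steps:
J(m) = (4 + m)/(29 + m) (J(m) = (m + 4)/(m + 29) = (4 + m)/(29 + m))
b = 0 (b = (2*(0 + 0))/6 = (2*0)/6 = (⅙)*0 = 0)
r(L, t) = -4 + L + t
J(19)*r(10, b) = ((4 + 19)/(29 + 19))*(-4 + 10 + 0) = (23/48)*6 = 23/8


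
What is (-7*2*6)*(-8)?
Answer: 672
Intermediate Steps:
(-7*2*6)*(-8) = -14*6*(-8) = -84*(-8) = 672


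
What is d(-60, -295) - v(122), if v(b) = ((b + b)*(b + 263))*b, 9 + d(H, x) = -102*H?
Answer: -11454569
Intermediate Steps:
d(H, x) = -9 - 102*H
v(b) = 2*b²*(263 + b) (v(b) = ((2*b)*(263 + b))*b = (2*b*(263 + b))*b = 2*b²*(263 + b))
d(-60, -295) - v(122) = (-9 - 102*(-60)) - 2*122²*(263 + 122) = (-9 + 6120) - 2*14884*385 = 6111 - 1*11460680 = 6111 - 11460680 = -11454569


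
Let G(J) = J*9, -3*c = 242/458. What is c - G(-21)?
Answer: 129722/687 ≈ 188.82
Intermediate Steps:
c = -121/687 (c = -242/(3*458) = -1/3*121/229 = -121/687 ≈ -0.17613)
G(J) = 9*J
c - G(-21) = -121/687 - 9*(-21) = -121/687 - 1*(-189) = -121/687 + 189 = 129722/687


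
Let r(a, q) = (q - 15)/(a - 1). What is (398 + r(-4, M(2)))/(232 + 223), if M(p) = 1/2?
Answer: 4009/4550 ≈ 0.88110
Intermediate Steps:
M(p) = ½
r(a, q) = (-15 + q)/(-1 + a)
(398 + r(-4, M(2)))/(232 + 223) = (398 + (-15 + ½)/(-1 - 4))/(232 + 223) = (398 - 29/2/(-5))/455 = (398 - ⅕*(-29/2))*(1/455) = (398 + 29/10)*(1/455) = (4009/10)*(1/455) = 4009/4550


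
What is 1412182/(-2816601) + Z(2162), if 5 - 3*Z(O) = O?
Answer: -2026548301/2816601 ≈ -719.50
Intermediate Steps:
Z(O) = 5/3 - O/3
1412182/(-2816601) + Z(2162) = 1412182/(-2816601) + (5/3 - ⅓*2162) = 1412182*(-1/2816601) + (5/3 - 2162/3) = -1412182/2816601 - 719 = -2026548301/2816601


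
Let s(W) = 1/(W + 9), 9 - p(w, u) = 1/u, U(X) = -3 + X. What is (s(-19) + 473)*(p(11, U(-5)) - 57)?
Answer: -1811207/80 ≈ -22640.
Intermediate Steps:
p(w, u) = 9 - 1/u
s(W) = 1/(9 + W)
(s(-19) + 473)*(p(11, U(-5)) - 57) = (1/(9 - 19) + 473)*((9 - 1/(-3 - 5)) - 57) = (1/(-10) + 473)*((9 - 1/(-8)) - 57) = (-⅒ + 473)*((9 - 1*(-⅛)) - 57) = 4729*((9 + ⅛) - 57)/10 = 4729*(73/8 - 57)/10 = (4729/10)*(-383/8) = -1811207/80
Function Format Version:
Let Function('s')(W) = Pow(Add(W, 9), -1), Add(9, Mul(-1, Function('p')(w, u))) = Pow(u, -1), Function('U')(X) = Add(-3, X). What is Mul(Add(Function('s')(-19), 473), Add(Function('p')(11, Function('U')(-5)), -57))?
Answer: Rational(-1811207, 80) ≈ -22640.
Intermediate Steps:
Function('p')(w, u) = Add(9, Mul(-1, Pow(u, -1)))
Function('s')(W) = Pow(Add(9, W), -1)
Mul(Add(Function('s')(-19), 473), Add(Function('p')(11, Function('U')(-5)), -57)) = Mul(Add(Pow(Add(9, -19), -1), 473), Add(Add(9, Mul(-1, Pow(Add(-3, -5), -1))), -57)) = Mul(Add(Pow(-10, -1), 473), Add(Add(9, Mul(-1, Pow(-8, -1))), -57)) = Mul(Add(Rational(-1, 10), 473), Add(Add(9, Mul(-1, Rational(-1, 8))), -57)) = Mul(Rational(4729, 10), Add(Add(9, Rational(1, 8)), -57)) = Mul(Rational(4729, 10), Add(Rational(73, 8), -57)) = Mul(Rational(4729, 10), Rational(-383, 8)) = Rational(-1811207, 80)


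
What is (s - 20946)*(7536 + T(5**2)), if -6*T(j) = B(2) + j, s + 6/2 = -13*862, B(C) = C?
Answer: -484350765/2 ≈ -2.4218e+8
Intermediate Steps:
s = -11209 (s = -3 - 13*862 = -3 - 11206 = -11209)
T(j) = -1/3 - j/6 (T(j) = -(2 + j)/6 = -1/3 - j/6)
(s - 20946)*(7536 + T(5**2)) = (-11209 - 20946)*(7536 + (-1/3 - 1/6*5**2)) = -32155*(7536 + (-1/3 - 1/6*25)) = -32155*(7536 + (-1/3 - 25/6)) = -32155*(7536 - 9/2) = -32155*15063/2 = -484350765/2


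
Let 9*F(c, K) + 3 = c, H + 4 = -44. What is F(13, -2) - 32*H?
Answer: 13834/9 ≈ 1537.1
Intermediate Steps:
H = -48 (H = -4 - 44 = -48)
F(c, K) = -1/3 + c/9
F(13, -2) - 32*H = (-1/3 + (1/9)*13) - 32*(-48) = (-1/3 + 13/9) + 1536 = 10/9 + 1536 = 13834/9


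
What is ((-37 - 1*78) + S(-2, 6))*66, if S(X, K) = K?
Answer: -7194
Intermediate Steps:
((-37 - 1*78) + S(-2, 6))*66 = ((-37 - 1*78) + 6)*66 = ((-37 - 78) + 6)*66 = (-115 + 6)*66 = -109*66 = -7194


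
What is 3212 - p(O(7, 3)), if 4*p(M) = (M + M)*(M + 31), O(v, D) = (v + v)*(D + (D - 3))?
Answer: 1679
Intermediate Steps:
O(v, D) = 2*v*(-3 + 2*D) (O(v, D) = (2*v)*(D + (-3 + D)) = (2*v)*(-3 + 2*D) = 2*v*(-3 + 2*D))
p(M) = M*(31 + M)/2 (p(M) = ((M + M)*(M + 31))/4 = ((2*M)*(31 + M))/4 = (2*M*(31 + M))/4 = M*(31 + M)/2)
3212 - p(O(7, 3)) = 3212 - 2*7*(-3 + 2*3)*(31 + 2*7*(-3 + 2*3))/2 = 3212 - 2*7*(-3 + 6)*(31 + 2*7*(-3 + 6))/2 = 3212 - 2*7*3*(31 + 2*7*3)/2 = 3212 - 42*(31 + 42)/2 = 3212 - 42*73/2 = 3212 - 1*1533 = 3212 - 1533 = 1679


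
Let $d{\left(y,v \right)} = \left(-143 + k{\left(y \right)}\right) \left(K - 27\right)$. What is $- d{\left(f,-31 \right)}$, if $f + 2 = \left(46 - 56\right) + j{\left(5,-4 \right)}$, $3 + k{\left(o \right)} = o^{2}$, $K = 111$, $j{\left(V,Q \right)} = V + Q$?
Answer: $2100$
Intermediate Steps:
$j{\left(V,Q \right)} = Q + V$
$k{\left(o \right)} = -3 + o^{2}$
$f = -11$ ($f = -2 + \left(\left(46 - 56\right) + \left(-4 + 5\right)\right) = -2 + \left(-10 + 1\right) = -2 - 9 = -11$)
$d{\left(y,v \right)} = -12264 + 84 y^{2}$ ($d{\left(y,v \right)} = \left(-143 + \left(-3 + y^{2}\right)\right) \left(111 - 27\right) = \left(-146 + y^{2}\right) 84 = -12264 + 84 y^{2}$)
$- d{\left(f,-31 \right)} = - (-12264 + 84 \left(-11\right)^{2}) = - (-12264 + 84 \cdot 121) = - (-12264 + 10164) = \left(-1\right) \left(-2100\right) = 2100$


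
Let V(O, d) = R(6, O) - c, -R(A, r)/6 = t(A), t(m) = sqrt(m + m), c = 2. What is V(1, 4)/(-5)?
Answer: 2/5 + 12*sqrt(3)/5 ≈ 4.5569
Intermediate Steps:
t(m) = sqrt(2)*sqrt(m) (t(m) = sqrt(2*m) = sqrt(2)*sqrt(m))
R(A, r) = -6*sqrt(2)*sqrt(A)
V(O, d) = -2 - 12*sqrt(3) (V(O, d) = -6*sqrt(2)*sqrt(6) - 1*2 = -12*sqrt(3) - 2 = -2 - 12*sqrt(3))
V(1, 4)/(-5) = (-2 - 12*sqrt(3))/(-5) = (-2 - 12*sqrt(3))*(-1/5) = 2/5 + 12*sqrt(3)/5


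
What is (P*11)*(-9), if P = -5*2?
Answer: 990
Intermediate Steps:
P = -10
(P*11)*(-9) = -10*11*(-9) = -110*(-9) = 990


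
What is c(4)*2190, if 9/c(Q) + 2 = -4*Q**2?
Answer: -3285/11 ≈ -298.64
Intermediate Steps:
c(Q) = 9/(-2 - 4*Q**2)
c(4)*2190 = -9/(2 + 4*4**2)*2190 = -9/(2 + 4*16)*2190 = -9/(2 + 64)*2190 = -9/66*2190 = -9*1/66*2190 = -3/22*2190 = -3285/11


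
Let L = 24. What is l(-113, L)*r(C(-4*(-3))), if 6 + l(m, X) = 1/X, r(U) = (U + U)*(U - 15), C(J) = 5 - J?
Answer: -11011/6 ≈ -1835.2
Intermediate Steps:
r(U) = 2*U*(-15 + U) (r(U) = (2*U)*(-15 + U) = 2*U*(-15 + U))
l(m, X) = -6 + 1/X
l(-113, L)*r(C(-4*(-3))) = (-6 + 1/24)*(2*(5 - (-4)*(-3))*(-15 + (5 - (-4)*(-3)))) = (-6 + 1/24)*(2*(5 - 1*12)*(-15 + (5 - 1*12))) = -143*(5 - 12)*(-15 + (5 - 12))/12 = -143*(-7)*(-15 - 7)/12 = -143*(-7)*(-22)/12 = -143/24*308 = -11011/6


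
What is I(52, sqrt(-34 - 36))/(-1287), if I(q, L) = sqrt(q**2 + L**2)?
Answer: -sqrt(2634)/1287 ≈ -0.039878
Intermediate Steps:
I(q, L) = sqrt(L**2 + q**2)
I(52, sqrt(-34 - 36))/(-1287) = sqrt((sqrt(-34 - 36))**2 + 52**2)/(-1287) = sqrt((sqrt(-70))**2 + 2704)*(-1/1287) = sqrt((I*sqrt(70))**2 + 2704)*(-1/1287) = sqrt(-70 + 2704)*(-1/1287) = sqrt(2634)*(-1/1287) = -sqrt(2634)/1287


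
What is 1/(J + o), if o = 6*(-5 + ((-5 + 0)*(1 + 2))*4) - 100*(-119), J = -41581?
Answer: -1/30071 ≈ -3.3255e-5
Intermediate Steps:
o = 11510 (o = 6*(-5 - 5*3*4) + 11900 = 6*(-5 - 15*4) + 11900 = 6*(-5 - 60) + 11900 = 6*(-65) + 11900 = -390 + 11900 = 11510)
1/(J + o) = 1/(-41581 + 11510) = 1/(-30071) = -1/30071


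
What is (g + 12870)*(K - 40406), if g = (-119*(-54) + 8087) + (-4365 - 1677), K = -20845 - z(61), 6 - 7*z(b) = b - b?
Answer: -9150231183/7 ≈ -1.3072e+9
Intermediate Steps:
z(b) = 6/7 (z(b) = 6/7 - (b - b)/7 = 6/7 - ⅐*0 = 6/7 + 0 = 6/7)
K = -145921/7 (K = -20845 - 1*6/7 = -20845 - 6/7 = -145921/7 ≈ -20846.)
g = 8471 (g = (6426 + 8087) - 6042 = 14513 - 6042 = 8471)
(g + 12870)*(K - 40406) = (8471 + 12870)*(-145921/7 - 40406) = 21341*(-428763/7) = -9150231183/7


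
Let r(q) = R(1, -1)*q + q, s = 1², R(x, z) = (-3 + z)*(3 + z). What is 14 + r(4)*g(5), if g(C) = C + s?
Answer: -154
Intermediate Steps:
s = 1
g(C) = 1 + C (g(C) = C + 1 = 1 + C)
r(q) = -7*q (r(q) = (-9 + (-1)²)*q + q = (-9 + 1)*q + q = -8*q + q = -7*q)
14 + r(4)*g(5) = 14 + (-7*4)*(1 + 5) = 14 - 28*6 = 14 - 168 = -154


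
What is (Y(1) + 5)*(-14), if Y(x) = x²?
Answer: -84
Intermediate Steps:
(Y(1) + 5)*(-14) = (1² + 5)*(-14) = (1 + 5)*(-14) = 6*(-14) = -84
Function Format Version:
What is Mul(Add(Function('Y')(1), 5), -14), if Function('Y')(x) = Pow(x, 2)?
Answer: -84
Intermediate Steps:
Mul(Add(Function('Y')(1), 5), -14) = Mul(Add(Pow(1, 2), 5), -14) = Mul(Add(1, 5), -14) = Mul(6, -14) = -84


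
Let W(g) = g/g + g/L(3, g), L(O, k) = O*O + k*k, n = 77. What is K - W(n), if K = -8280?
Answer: -49172655/5938 ≈ -8281.0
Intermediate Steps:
L(O, k) = O² + k²
W(g) = 1 + g/(9 + g²) (W(g) = g/g + g/(3² + g²) = 1 + g/(9 + g²))
K - W(n) = -8280 - (9 + 77 + 77²)/(9 + 77²) = -8280 - (9 + 77 + 5929)/(9 + 5929) = -8280 - 6015/5938 = -49172655/5938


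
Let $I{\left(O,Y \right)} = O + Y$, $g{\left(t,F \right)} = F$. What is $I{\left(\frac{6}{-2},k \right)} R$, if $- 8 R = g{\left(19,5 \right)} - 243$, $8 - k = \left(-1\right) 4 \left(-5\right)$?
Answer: $- \frac{1785}{4} \approx -446.25$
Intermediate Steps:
$k = -12$ ($k = 8 - \left(-1\right) 4 \left(-5\right) = 8 - \left(-4\right) \left(-5\right) = 8 - 20 = -12$)
$R = \frac{119}{4}$ ($R = - \frac{5 - 243}{8} = \left(- \frac{1}{8}\right) \left(-238\right) = \frac{119}{4} \approx 29.75$)
$I{\left(\frac{6}{-2},k \right)} R = \left(\frac{6}{-2} - 12\right) \frac{119}{4} = \left(6 \left(- \frac{1}{2}\right) - 12\right) \frac{119}{4} = \left(-3 - 12\right) \frac{119}{4} = \left(-15\right) \frac{119}{4} = - \frac{1785}{4}$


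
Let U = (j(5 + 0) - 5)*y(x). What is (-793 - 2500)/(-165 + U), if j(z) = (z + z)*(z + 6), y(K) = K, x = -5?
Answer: 3293/690 ≈ 4.7725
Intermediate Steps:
j(z) = 2*z*(6 + z) (j(z) = (2*z)*(6 + z) = 2*z*(6 + z))
U = -525 (U = (2*(5 + 0)*(6 + (5 + 0)) - 5)*(-5) = (2*5*(6 + 5) - 5)*(-5) = (2*5*11 - 5)*(-5) = (110 - 5)*(-5) = 105*(-5) = -525)
(-793 - 2500)/(-165 + U) = (-793 - 2500)/(-165 - 525) = -3293/(-690) = -3293*(-1/690) = 3293/690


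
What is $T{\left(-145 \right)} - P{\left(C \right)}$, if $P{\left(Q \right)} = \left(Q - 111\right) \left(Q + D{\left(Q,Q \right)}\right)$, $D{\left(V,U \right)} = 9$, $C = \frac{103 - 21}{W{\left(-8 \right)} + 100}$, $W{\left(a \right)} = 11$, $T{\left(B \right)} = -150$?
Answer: $\frac{11382209}{12321} \approx 923.81$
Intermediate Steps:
$C = \frac{82}{111}$ ($C = \frac{103 - 21}{11 + 100} = \frac{82}{111} \approx 0.73874$)
$P{\left(Q \right)} = \left(-111 + Q\right) \left(9 + Q\right)$ ($P{\left(Q \right)} = \left(Q - 111\right) \left(Q + 9\right) = \left(-111 + Q\right) \left(9 + Q\right)$)
$T{\left(-145 \right)} - P{\left(C \right)} = -150 - \left(-999 + \left(\frac{82}{111}\right)^{2} - \frac{2788}{37}\right) = -150 - \left(-999 + \frac{6724}{12321} - \frac{2788}{37}\right) = -150 - - \frac{13230359}{12321} = -150 + \frac{13230359}{12321} = \frac{11382209}{12321}$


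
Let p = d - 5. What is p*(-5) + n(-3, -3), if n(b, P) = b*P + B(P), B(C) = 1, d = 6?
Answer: 5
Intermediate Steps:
n(b, P) = 1 + P*b (n(b, P) = b*P + 1 = P*b + 1 = 1 + P*b)
p = 1 (p = 6 - 5 = 1)
p*(-5) + n(-3, -3) = 1*(-5) + (1 - 3*(-3)) = -5 + (1 + 9) = -5 + 10 = 5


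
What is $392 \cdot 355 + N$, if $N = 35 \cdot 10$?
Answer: $139510$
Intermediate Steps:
$N = 350$
$392 \cdot 355 + N = 392 \cdot 355 + 350 = 139160 + 350 = 139510$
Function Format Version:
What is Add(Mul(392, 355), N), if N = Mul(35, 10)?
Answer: 139510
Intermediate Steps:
N = 350
Add(Mul(392, 355), N) = Add(Mul(392, 355), 350) = Add(139160, 350) = 139510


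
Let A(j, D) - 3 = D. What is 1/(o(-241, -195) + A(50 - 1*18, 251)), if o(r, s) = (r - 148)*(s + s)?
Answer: 1/151964 ≈ 6.5805e-6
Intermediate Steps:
o(r, s) = 2*s*(-148 + r) (o(r, s) = (-148 + r)*(2*s) = 2*s*(-148 + r))
A(j, D) = 3 + D
1/(o(-241, -195) + A(50 - 1*18, 251)) = 1/(2*(-195)*(-148 - 241) + (3 + 251)) = 1/(2*(-195)*(-389) + 254) = 1/(151710 + 254) = 1/151964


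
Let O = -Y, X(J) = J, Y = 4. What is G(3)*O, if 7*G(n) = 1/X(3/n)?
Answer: -4/7 ≈ -0.57143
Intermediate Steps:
G(n) = n/21 (G(n) = 1/(7*((3/n))) = (n/3)/7 = n/21)
O = -4 (O = -1*4 = -4)
G(3)*O = ((1/21)*3)*(-4) = (1/7)*(-4) = -4/7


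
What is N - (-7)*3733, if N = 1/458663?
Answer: 11985322854/458663 ≈ 26131.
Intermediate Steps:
N = 1/458663 ≈ 2.1802e-6
N - (-7)*3733 = 1/458663 - (-7)*3733 = 1/458663 - 1*(-26131) = 1/458663 + 26131 = 11985322854/458663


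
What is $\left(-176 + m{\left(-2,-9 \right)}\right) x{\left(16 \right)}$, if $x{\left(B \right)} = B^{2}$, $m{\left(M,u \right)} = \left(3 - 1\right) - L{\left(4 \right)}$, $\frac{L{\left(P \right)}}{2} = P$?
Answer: $-46592$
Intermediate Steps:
$L{\left(P \right)} = 2 P$
$m{\left(M,u \right)} = -6$ ($m{\left(M,u \right)} = \left(3 - 1\right) - 2 \cdot 4 = \left(3 - 1\right) - 8 = 2 - 8 = -6$)
$\left(-176 + m{\left(-2,-9 \right)}\right) x{\left(16 \right)} = \left(-176 - 6\right) 16^{2} = \left(-182\right) 256 = -46592$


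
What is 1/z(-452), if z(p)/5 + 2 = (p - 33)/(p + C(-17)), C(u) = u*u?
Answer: 163/795 ≈ 0.20503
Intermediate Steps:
C(u) = u²
z(p) = -10 + 5*(-33 + p)/(289 + p) (z(p) = -10 + 5*((p - 33)/(p + (-17)²)) = -10 + 5*((-33 + p)/(p + 289)) = -10 + 5*((-33 + p)/(289 + p)) = -10 + 5*(-33 + p)/(289 + p))
1/z(-452) = 1/(5*(-611 - 1*(-452))/(289 - 452)) = 1/(5*(-611 + 452)/(-163)) = 1/(5*(-1/163)*(-159)) = 1/(795/163) = 163/795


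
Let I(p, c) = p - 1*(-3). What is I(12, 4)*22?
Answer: 330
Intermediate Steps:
I(p, c) = 3 + p (I(p, c) = p + 3 = 3 + p)
I(12, 4)*22 = (3 + 12)*22 = 15*22 = 330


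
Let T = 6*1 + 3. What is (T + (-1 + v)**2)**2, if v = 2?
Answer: 100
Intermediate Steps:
T = 9 (T = 6 + 3 = 9)
(T + (-1 + v)**2)**2 = (9 + (-1 + 2)**2)**2 = (9 + 1**2)**2 = (9 + 1)**2 = 10**2 = 100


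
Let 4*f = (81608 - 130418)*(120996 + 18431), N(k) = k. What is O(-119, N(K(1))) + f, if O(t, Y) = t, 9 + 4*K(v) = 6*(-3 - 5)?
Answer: -3402716173/2 ≈ -1.7014e+9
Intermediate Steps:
K(v) = -57/4 (K(v) = -9/4 + (6*(-3 - 5))/4 = -9/4 + (6*(-8))/4 = -9/4 + (1/4)*(-48) = -9/4 - 12 = -57/4)
f = -3402715935/2 (f = ((81608 - 130418)*(120996 + 18431))/4 = (-48810*139427)/4 = (1/4)*(-6805431870) = -3402715935/2 ≈ -1.7014e+9)
O(-119, N(K(1))) + f = -119 - 3402715935/2 = -3402716173/2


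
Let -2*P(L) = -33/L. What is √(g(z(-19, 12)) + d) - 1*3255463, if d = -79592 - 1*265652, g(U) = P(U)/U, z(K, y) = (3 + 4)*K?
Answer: -3255463 + I*√24428084398/266 ≈ -3.2555e+6 + 587.57*I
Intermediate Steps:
z(K, y) = 7*K
P(L) = 33/(2*L) (P(L) = -(-33)/(2*L) = 33/(2*L))
g(U) = 33/(2*U²) (g(U) = (33/(2*U))/U = 33/(2*U²))
d = -345244 (d = -79592 - 265652 = -345244)
√(g(z(-19, 12)) + d) - 1*3255463 = √(33/(2*(7*(-19))²) - 345244) - 1*3255463 = √((33/2)/(-133)² - 345244) - 3255463 = √((33/2)*(1/17689) - 345244) - 3255463 = √(33/35378 - 345244) - 3255463 = √(-12214042199/35378) - 3255463 = I*√24428084398/266 - 3255463 = -3255463 + I*√24428084398/266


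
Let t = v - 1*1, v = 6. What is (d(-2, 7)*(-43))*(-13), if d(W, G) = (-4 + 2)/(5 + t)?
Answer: -559/5 ≈ -111.80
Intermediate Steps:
t = 5 (t = 6 - 1*1 = 6 - 1 = 5)
d(W, G) = -1/5 (d(W, G) = (-4 + 2)/(5 + 5) = -2/10 = -2*1/10 = -1/5)
(d(-2, 7)*(-43))*(-13) = -1/5*(-43)*(-13) = (43/5)*(-13) = -559/5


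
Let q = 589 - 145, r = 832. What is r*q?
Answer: 369408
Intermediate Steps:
q = 444
r*q = 832*444 = 369408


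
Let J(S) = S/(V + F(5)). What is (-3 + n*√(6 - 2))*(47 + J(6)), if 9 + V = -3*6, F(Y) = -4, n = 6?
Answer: 13059/31 ≈ 421.26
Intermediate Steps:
V = -27 (V = -9 - 3*6 = -9 - 18 = -27)
J(S) = -S/31 (J(S) = S/(-27 - 4) = S/(-31) = S*(-1/31) = -S/31)
(-3 + n*√(6 - 2))*(47 + J(6)) = (-3 + 6*√(6 - 2))*(47 - 1/31*6) = (-3 + 6*√4)*(47 - 6/31) = (-3 + 6*2)*(1451/31) = (-3 + 12)*(1451/31) = 9*(1451/31) = 13059/31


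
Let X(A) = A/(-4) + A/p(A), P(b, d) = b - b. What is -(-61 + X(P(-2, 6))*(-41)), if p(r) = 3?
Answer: 61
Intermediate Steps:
P(b, d) = 0
X(A) = A/12 (X(A) = A/(-4) + A/3 = A*(-1/4) + A*(1/3) = -A/4 + A/3 = A/12)
-(-61 + X(P(-2, 6))*(-41)) = -(-61 + ((1/12)*0)*(-41)) = -(-61 + 0*(-41)) = -(-61 + 0) = -1*(-61) = 61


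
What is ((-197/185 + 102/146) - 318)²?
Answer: 18486009815296/182385025 ≈ 1.0136e+5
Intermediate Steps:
((-197/185 + 102/146) - 318)² = ((-197*1/185 + 102*(1/146)) - 318)² = ((-197/185 + 51/73) - 318)² = (-4946/13505 - 318)² = (-4299536/13505)² = 18486009815296/182385025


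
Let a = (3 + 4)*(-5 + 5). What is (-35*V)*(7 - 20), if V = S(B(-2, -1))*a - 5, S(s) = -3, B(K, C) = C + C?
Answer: -2275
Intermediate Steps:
B(K, C) = 2*C
a = 0 (a = 7*0 = 0)
V = -5 (V = -3*0 - 5 = 0 - 5 = -5)
(-35*V)*(7 - 20) = (-35*(-5))*(7 - 20) = 175*(-13) = -2275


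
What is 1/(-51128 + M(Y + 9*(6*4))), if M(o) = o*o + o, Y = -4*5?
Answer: -1/12516 ≈ -7.9898e-5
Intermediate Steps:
Y = -20
M(o) = o + o**2 (M(o) = o**2 + o = o + o**2)
1/(-51128 + M(Y + 9*(6*4))) = 1/(-51128 + (-20 + 9*(6*4))*(1 + (-20 + 9*(6*4)))) = 1/(-51128 + (-20 + 9*24)*(1 + (-20 + 9*24))) = 1/(-51128 + (-20 + 216)*(1 + (-20 + 216))) = 1/(-51128 + 196*(1 + 196)) = 1/(-51128 + 196*197) = 1/(-51128 + 38612) = 1/(-12516) = -1/12516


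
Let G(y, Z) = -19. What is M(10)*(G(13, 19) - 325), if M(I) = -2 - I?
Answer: 4128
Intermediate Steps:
M(10)*(G(13, 19) - 325) = (-2 - 1*10)*(-19 - 325) = (-2 - 10)*(-344) = -12*(-344) = 4128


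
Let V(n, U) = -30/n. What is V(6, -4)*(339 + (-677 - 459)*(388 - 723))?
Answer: -1904495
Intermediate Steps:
V(6, -4)*(339 + (-677 - 459)*(388 - 723)) = (-30/6)*(339 + (-677 - 459)*(388 - 723)) = (-30*1/6)*(339 - 1136*(-335)) = -5*(339 + 380560) = -5*380899 = -1904495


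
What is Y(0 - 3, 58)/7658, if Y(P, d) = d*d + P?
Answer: 3361/7658 ≈ 0.43889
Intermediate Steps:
Y(P, d) = P + d**2 (Y(P, d) = d**2 + P = P + d**2)
Y(0 - 3, 58)/7658 = ((0 - 3) + 58**2)/7658 = (-3 + 3364)*(1/7658) = 3361*(1/7658) = 3361/7658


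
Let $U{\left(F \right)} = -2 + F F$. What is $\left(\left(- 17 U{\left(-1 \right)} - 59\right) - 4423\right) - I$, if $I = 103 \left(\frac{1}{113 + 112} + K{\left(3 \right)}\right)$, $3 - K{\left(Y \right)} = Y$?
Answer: $- \frac{1004728}{225} \approx -4465.5$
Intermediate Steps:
$U{\left(F \right)} = -2 + F^{2}$
$K{\left(Y \right)} = 3 - Y$
$I = \frac{103}{225}$ ($I = 103 \left(\frac{1}{113 + 112} + \left(3 - 3\right)\right) = 103 \left(\frac{1}{225} + \left(3 - 3\right)\right) = 103 \left(\frac{1}{225} + 0\right) = 103 \cdot \frac{1}{225} = \frac{103}{225} \approx 0.45778$)
$\left(\left(- 17 U{\left(-1 \right)} - 59\right) - 4423\right) - I = \left(\left(- 17 \left(-2 + \left(-1\right)^{2}\right) - 59\right) - 4423\right) - \frac{103}{225} = \left(\left(- 17 \left(-2 + 1\right) - 59\right) - 4423\right) - \frac{103}{225} = \left(\left(\left(-17\right) \left(-1\right) - 59\right) - 4423\right) - \frac{103}{225} = \left(\left(17 - 59\right) - 4423\right) - \frac{103}{225} = \left(-42 - 4423\right) - \frac{103}{225} = -4465 - \frac{103}{225} = - \frac{1004728}{225}$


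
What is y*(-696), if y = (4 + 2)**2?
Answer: -25056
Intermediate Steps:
y = 36 (y = 6**2 = 36)
y*(-696) = 36*(-696) = -25056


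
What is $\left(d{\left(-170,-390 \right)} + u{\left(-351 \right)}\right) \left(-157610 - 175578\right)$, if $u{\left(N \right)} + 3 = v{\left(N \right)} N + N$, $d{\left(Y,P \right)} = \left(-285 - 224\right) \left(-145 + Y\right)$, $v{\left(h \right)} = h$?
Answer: $-94352844216$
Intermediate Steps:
$d{\left(Y,P \right)} = 73805 - 509 Y$ ($d{\left(Y,P \right)} = - 509 \left(-145 + Y\right) = 73805 - 509 Y$)
$u{\left(N \right)} = -3 + N + N^{2}$ ($u{\left(N \right)} = -3 + \left(N N + N\right) = -3 + \left(N^{2} + N\right) = -3 + \left(N + N^{2}\right) = -3 + N + N^{2}$)
$\left(d{\left(-170,-390 \right)} + u{\left(-351 \right)}\right) \left(-157610 - 175578\right) = \left(\left(73805 - -86530\right) - \left(354 - 123201\right)\right) \left(-157610 - 175578\right) = \left(\left(73805 + 86530\right) - -122847\right) \left(-333188\right) = \left(160335 + 122847\right) \left(-333188\right) = 283182 \left(-333188\right) = -94352844216$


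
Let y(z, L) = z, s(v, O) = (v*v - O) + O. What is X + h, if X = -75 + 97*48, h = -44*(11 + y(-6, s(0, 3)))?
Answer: 4361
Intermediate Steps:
s(v, O) = v**2 (s(v, O) = (v**2 - O) + O = v**2)
h = -220 (h = -44*(11 - 6) = -44*5 = -220)
X = 4581 (X = -75 + 4656 = 4581)
X + h = 4581 - 220 = 4361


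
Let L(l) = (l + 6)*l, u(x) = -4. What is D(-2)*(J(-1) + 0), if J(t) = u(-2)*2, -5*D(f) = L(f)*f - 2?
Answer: 112/5 ≈ 22.400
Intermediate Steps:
L(l) = l*(6 + l) (L(l) = (6 + l)*l = l*(6 + l))
D(f) = 2/5 - f**2*(6 + f)/5 (D(f) = -((f*(6 + f))*f - 2)/5 = -(f**2*(6 + f) - 2)/5 = -(-2 + f**2*(6 + f))/5 = 2/5 - f**2*(6 + f)/5)
J(t) = -8 (J(t) = -4*2 = -8)
D(-2)*(J(-1) + 0) = (2/5 - 1/5*(-2)**2*(6 - 2))*(-8 + 0) = (2/5 - 1/5*4*4)*(-8) = (2/5 - 16/5)*(-8) = -14/5*(-8) = 112/5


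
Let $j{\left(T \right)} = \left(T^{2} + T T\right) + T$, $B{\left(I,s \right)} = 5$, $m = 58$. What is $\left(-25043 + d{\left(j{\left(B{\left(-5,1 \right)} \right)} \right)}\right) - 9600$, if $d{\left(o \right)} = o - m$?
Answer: $-34646$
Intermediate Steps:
$j{\left(T \right)} = T + 2 T^{2}$ ($j{\left(T \right)} = \left(T^{2} + T^{2}\right) + T = 2 T^{2} + T = T + 2 T^{2}$)
$d{\left(o \right)} = -58 + o$ ($d{\left(o \right)} = o - 58 = -58 + o$)
$\left(-25043 + d{\left(j{\left(B{\left(-5,1 \right)} \right)} \right)}\right) - 9600 = \left(-25043 - \left(58 - 5 \left(1 + 2 \cdot 5\right)\right)\right) - 9600 = \left(-25043 - \left(58 - 5 \left(1 + 10\right)\right)\right) - 9600 = \left(-25043 + \left(-58 + 5 \cdot 11\right)\right) - 9600 = \left(-25043 + \left(-58 + 55\right)\right) - 9600 = \left(-25043 - 3\right) - 9600 = -25046 - 9600 = -34646$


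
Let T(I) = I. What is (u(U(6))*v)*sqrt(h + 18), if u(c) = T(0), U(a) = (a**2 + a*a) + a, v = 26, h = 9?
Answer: 0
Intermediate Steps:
U(a) = a + 2*a**2 (U(a) = (a**2 + a**2) + a = 2*a**2 + a = a + 2*a**2)
u(c) = 0
(u(U(6))*v)*sqrt(h + 18) = (0*26)*sqrt(9 + 18) = 0*sqrt(27) = 0*(3*sqrt(3)) = 0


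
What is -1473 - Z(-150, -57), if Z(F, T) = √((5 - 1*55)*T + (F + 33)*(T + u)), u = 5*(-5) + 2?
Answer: -1473 - √12210 ≈ -1583.5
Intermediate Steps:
u = -23 (u = -25 + 2 = -23)
Z(F, T) = √(-50*T + (-23 + T)*(33 + F)) (Z(F, T) = √((5 - 1*55)*T + (F + 33)*(T - 23)) = √((5 - 55)*T + (33 + F)*(-23 + T)) = √(-50*T + (-23 + T)*(33 + F)))
-1473 - Z(-150, -57) = -1473 - √(-759 - 23*(-150) - 17*(-57) - 150*(-57)) = -1473 - √(-759 + 3450 + 969 + 8550) = -1473 - √12210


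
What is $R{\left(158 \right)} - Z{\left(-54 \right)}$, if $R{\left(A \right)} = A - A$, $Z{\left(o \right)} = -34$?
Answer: $34$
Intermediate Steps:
$R{\left(A \right)} = 0$
$R{\left(158 \right)} - Z{\left(-54 \right)} = 0 - -34 = 0 + 34 = 34$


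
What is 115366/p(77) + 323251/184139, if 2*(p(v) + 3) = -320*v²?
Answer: 7713686987/4721139821 ≈ 1.6339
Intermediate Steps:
p(v) = -3 - 160*v² (p(v) = -3 + (-320*v²)/2 = -3 - 160*v²)
115366/p(77) + 323251/184139 = 115366/(-3 - 160*77²) + 323251/184139 = 115366/(-3 - 160*5929) + 323251*(1/184139) = 115366/(-3 - 948640) + 323251/184139 = 115366/(-948643) + 323251/184139 = 115366*(-1/948643) + 323251/184139 = -3118/25639 + 323251/184139 = 7713686987/4721139821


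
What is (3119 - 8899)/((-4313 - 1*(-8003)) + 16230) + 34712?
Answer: 34572863/996 ≈ 34712.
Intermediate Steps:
(3119 - 8899)/((-4313 - 1*(-8003)) + 16230) + 34712 = -5780/((-4313 + 8003) + 16230) + 34712 = -5780/(3690 + 16230) + 34712 = -5780/19920 + 34712 = -5780*1/19920 + 34712 = -289/996 + 34712 = 34572863/996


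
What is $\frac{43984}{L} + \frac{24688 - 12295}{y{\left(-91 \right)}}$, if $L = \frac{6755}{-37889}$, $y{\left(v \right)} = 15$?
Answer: $- \frac{332185759}{1351} \approx -2.4588 \cdot 10^{5}$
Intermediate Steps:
$L = - \frac{6755}{37889}$ ($L = 6755 \left(- \frac{1}{37889}\right) = - \frac{6755}{37889} \approx -0.17828$)
$\frac{43984}{L} + \frac{24688 - 12295}{y{\left(-91 \right)}} = \frac{43984}{- \frac{6755}{37889}} + \frac{24688 - 12295}{15} = 43984 \left(- \frac{37889}{6755}\right) + \left(24688 - 12295\right) \frac{1}{15} = - \frac{1666509776}{6755} + 12393 \cdot \frac{1}{15} = - \frac{1666509776}{6755} + \frac{4131}{5} = - \frac{332185759}{1351}$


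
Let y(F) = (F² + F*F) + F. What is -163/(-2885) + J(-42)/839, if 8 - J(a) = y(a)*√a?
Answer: 159837/2420515 - 3486*I*√42/839 ≈ 0.066034 - 26.927*I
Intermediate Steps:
y(F) = F + 2*F² (y(F) = (F² + F²) + F = 2*F² + F = F + 2*F²)
J(a) = 8 - a^(3/2)*(1 + 2*a) (J(a) = 8 - a*(1 + 2*a)*√a = 8 - a^(3/2)*(1 + 2*a))
-163/(-2885) + J(-42)/839 = -163/(-2885) + (8 - (-42)^(3/2)*(1 + 2*(-42)))/839 = -163*(-1/2885) + (8 - (-42*I*√42)*(1 - 84))*(1/839) = 163/2885 + (8 - 1*(-42*I*√42)*(-83))*(1/839) = 163/2885 + (8 - 3486*I*√42)*(1/839) = 163/2885 + (8/839 - 3486*I*√42/839) = 159837/2420515 - 3486*I*√42/839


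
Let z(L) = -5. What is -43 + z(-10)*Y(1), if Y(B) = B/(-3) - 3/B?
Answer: -79/3 ≈ -26.333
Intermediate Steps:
Y(B) = -3/B - B/3 (Y(B) = B*(-1/3) - 3/B = -B/3 - 3/B = -3/B - B/3)
-43 + z(-10)*Y(1) = -43 - 5*(-3/1 - 1/3*1) = -43 - 5*(-3*1 - 1/3) = -43 - 5*(-3 - 1/3) = -43 - 5*(-10/3) = -43 + 50/3 = -79/3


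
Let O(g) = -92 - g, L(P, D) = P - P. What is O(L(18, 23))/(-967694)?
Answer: 46/483847 ≈ 9.5071e-5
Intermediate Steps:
L(P, D) = 0
O(L(18, 23))/(-967694) = (-92 - 1*0)/(-967694) = (-92 + 0)*(-1/967694) = -92*(-1/967694) = 46/483847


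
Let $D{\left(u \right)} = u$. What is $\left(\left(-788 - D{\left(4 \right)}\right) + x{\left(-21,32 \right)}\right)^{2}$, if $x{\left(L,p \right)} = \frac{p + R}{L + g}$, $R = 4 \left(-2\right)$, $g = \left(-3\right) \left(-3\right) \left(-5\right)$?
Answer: $\frac{75968656}{121} \approx 6.2784 \cdot 10^{5}$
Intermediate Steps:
$g = -45$ ($g = 9 \left(-5\right) = -45$)
$R = -8$
$x{\left(L,p \right)} = \frac{-8 + p}{-45 + L}$ ($x{\left(L,p \right)} = \frac{p - 8}{L - 45} = \frac{-8 + p}{-45 + L}$)
$\left(\left(-788 - D{\left(4 \right)}\right) + x{\left(-21,32 \right)}\right)^{2} = \left(\left(-788 - 4\right) + \frac{-8 + 32}{-45 - 21}\right)^{2} = \left(\left(-788 - 4\right) + \frac{1}{-66} \cdot 24\right)^{2} = \left(-792 - \frac{4}{11}\right)^{2} = \left(- \frac{8716}{11}\right)^{2} = \frac{75968656}{121}$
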